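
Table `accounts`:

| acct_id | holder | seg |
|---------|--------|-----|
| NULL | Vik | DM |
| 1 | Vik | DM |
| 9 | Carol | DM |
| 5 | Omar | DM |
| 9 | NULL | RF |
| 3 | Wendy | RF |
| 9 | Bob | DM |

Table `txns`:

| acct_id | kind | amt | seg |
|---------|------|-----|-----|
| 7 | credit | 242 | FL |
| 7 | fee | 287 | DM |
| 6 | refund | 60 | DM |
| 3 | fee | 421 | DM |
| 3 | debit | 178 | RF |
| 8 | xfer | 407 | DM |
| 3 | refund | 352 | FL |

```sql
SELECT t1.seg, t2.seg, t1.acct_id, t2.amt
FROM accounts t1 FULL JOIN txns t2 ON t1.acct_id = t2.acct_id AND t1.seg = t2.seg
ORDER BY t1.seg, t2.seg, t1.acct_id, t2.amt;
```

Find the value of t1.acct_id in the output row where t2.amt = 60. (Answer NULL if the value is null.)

NULL

FULL OUTER JOIN keeps every row from both sides; unmatched rows get NULL for the other side's columns.
Matching on t1.acct_id = t2.acct_id AND t1.seg = t2.seg. A NULL in a compared column never satisfies the condition.
- t1 (acct_id=NULL, seg=DM) has no partner → padded with NULL.
- t1 (acct_id=1, seg=DM) has no partner → padded with NULL.
- t1 (acct_id=9, seg=DM) has no partner → padded with NULL.
- t1 (acct_id=5, seg=DM) has no partner → padded with NULL.
- t1 (acct_id=9, seg=RF) has no partner → padded with NULL.
- t1 (acct_id=3, seg=RF) pairs with 1 row(s) of t2.
- t1 (acct_id=9, seg=DM) has no partner → padded with NULL.
- 6 t2 row(s) had no t1 match → kept, t1 columns NULL.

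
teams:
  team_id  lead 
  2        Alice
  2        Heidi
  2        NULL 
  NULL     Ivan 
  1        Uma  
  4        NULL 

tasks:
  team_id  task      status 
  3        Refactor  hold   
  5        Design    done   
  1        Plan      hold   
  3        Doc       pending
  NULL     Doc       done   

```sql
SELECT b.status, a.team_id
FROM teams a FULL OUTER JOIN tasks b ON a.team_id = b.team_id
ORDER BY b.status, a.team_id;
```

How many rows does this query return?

FULL OUTER JOIN keeps every row from both sides; unmatched rows get NULL for the other side's columns.
Matching on a.team_id = b.team_id. A NULL in a compared column never satisfies the condition.
Matched pairs: 1; unmatched a rows kept: 5; unmatched b rows kept: 4.
Total: 1 matched + 9 padded = 10 rows.

10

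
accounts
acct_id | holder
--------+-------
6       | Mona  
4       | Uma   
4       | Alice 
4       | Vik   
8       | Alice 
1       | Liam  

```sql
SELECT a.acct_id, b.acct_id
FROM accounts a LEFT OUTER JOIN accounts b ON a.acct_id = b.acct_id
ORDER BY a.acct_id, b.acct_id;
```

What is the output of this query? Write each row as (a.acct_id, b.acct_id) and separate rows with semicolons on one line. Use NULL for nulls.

(1, 1); (4, 4); (4, 4); (4, 4); (4, 4); (4, 4); (4, 4); (4, 4); (4, 4); (4, 4); (6, 6); (8, 8)

LEFT JOIN keeps every row from `accounts a`; unmatched rows get NULL for `accounts b`'s columns.
Matching on a.acct_id = b.acct_id.
Matched pairs: 12; unmatched a rows kept: 0.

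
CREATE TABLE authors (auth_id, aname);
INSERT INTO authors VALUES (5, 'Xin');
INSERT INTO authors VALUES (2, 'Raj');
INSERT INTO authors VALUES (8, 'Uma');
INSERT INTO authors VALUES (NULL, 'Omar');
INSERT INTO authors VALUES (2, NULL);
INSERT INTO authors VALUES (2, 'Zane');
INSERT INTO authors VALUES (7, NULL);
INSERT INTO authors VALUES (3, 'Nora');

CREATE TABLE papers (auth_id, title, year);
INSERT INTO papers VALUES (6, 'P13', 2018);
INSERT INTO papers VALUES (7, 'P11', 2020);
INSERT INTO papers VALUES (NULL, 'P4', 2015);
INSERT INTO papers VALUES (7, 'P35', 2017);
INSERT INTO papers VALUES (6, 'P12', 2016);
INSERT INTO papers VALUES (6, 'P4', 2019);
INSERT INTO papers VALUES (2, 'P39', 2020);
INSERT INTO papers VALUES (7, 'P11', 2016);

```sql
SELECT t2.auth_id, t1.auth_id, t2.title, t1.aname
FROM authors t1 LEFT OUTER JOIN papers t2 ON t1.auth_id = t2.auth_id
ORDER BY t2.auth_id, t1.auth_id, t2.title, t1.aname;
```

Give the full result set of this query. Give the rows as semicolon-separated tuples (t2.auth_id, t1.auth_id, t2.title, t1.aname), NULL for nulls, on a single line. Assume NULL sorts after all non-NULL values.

(2, 2, P39, Raj); (2, 2, P39, Zane); (2, 2, P39, NULL); (7, 7, P11, NULL); (7, 7, P11, NULL); (7, 7, P35, NULL); (NULL, 3, NULL, Nora); (NULL, 5, NULL, Xin); (NULL, 8, NULL, Uma); (NULL, NULL, NULL, Omar)

LEFT JOIN keeps every row from `authors`; unmatched rows get NULL for `papers`'s columns.
Matching on t1.auth_id = t2.auth_id. A NULL in a compared column never satisfies the condition.
Matched pairs: 6; unmatched t1 rows kept: 4.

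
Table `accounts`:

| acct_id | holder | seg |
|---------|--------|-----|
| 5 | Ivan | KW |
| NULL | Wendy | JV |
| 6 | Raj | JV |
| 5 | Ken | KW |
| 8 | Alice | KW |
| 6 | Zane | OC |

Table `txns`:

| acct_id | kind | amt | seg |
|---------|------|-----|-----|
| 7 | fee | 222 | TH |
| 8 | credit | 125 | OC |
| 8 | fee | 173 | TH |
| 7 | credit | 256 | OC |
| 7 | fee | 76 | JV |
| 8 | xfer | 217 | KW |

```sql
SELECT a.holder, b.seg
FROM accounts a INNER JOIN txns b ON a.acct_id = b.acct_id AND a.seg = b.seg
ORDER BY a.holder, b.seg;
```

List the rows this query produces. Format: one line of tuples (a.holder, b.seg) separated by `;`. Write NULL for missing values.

(Alice, KW)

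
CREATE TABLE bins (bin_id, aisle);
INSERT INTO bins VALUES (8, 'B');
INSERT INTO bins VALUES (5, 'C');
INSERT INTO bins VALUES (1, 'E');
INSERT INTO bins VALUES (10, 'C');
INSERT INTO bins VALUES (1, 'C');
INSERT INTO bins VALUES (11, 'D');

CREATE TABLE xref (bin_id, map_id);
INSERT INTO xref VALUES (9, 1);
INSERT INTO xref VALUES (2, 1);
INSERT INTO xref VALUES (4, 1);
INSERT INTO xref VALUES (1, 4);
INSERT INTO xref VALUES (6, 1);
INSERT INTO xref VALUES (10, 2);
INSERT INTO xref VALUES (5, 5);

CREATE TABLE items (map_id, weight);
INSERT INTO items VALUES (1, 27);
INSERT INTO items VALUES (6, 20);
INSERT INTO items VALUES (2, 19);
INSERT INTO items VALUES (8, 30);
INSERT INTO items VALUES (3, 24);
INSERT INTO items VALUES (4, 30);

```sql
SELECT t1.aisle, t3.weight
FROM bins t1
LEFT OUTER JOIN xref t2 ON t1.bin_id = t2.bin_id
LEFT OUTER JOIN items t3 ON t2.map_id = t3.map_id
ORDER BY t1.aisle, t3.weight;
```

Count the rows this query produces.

6

Evaluate left to right. First `bins t1 LEFT JOIN xref t2` on bin_id: 6 row(s).
Then LEFT JOIN `items t3` on map_id: each of those 6 rows is kept; rows whose t2.map_id has no match in t3 get NULL for t3's columns.
Result: 6 row(s).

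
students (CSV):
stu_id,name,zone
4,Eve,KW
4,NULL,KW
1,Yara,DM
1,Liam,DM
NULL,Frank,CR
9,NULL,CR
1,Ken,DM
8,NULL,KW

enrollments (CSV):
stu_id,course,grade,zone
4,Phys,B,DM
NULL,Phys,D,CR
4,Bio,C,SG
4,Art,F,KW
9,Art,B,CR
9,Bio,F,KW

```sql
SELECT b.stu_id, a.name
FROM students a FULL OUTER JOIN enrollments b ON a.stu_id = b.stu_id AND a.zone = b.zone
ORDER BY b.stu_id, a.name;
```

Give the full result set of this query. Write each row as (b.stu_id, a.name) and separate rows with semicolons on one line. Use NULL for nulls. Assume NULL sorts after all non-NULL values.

FULL OUTER JOIN keeps every row from both sides; unmatched rows get NULL for the other side's columns.
Matching on a.stu_id = b.stu_id AND a.zone = b.zone. A NULL in a compared column never satisfies the condition.
- a row (stu_id=4, zone=KW): matches 1 b row(s) → 1 output row(s).
- a row (stu_id=4, zone=KW): matches 1 b row(s) → 1 output row(s).
- a row (stu_id=1, zone=DM): no match → kept, b columns NULL.
- a row (stu_id=1, zone=DM): no match → kept, b columns NULL.
- a row (stu_id=NULL, zone=CR): no match → kept, b columns NULL.
- a row (stu_id=9, zone=CR): matches 1 b row(s) → 1 output row(s).
- a row (stu_id=1, zone=DM): no match → kept, b columns NULL.
- a row (stu_id=8, zone=KW): no match → kept, b columns NULL.
- 4 b row(s) had no a match → kept, a columns NULL.

(4, Eve); (4, NULL); (4, NULL); (4, NULL); (9, NULL); (9, NULL); (NULL, Frank); (NULL, Ken); (NULL, Liam); (NULL, Yara); (NULL, NULL); (NULL, NULL)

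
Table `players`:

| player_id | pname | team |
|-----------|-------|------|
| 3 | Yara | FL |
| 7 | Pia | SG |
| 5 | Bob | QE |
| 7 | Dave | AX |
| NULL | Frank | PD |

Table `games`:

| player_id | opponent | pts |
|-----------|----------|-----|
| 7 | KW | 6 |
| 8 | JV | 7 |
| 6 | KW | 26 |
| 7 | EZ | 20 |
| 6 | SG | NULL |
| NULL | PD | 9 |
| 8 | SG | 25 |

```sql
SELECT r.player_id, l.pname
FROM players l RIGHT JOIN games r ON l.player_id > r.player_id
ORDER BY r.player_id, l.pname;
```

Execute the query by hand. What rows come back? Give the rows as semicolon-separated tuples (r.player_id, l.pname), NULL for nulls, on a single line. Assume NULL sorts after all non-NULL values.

(6, Dave); (6, Dave); (6, Pia); (6, Pia); (7, NULL); (7, NULL); (8, NULL); (8, NULL); (NULL, NULL)

RIGHT JOIN keeps every row from `games`; unmatched rows get NULL for `players`'s columns.
Matching on l.player_id > r.player_id. A NULL in a compared column never satisfies the condition.
Matched pairs: 4; unmatched r rows kept: 5.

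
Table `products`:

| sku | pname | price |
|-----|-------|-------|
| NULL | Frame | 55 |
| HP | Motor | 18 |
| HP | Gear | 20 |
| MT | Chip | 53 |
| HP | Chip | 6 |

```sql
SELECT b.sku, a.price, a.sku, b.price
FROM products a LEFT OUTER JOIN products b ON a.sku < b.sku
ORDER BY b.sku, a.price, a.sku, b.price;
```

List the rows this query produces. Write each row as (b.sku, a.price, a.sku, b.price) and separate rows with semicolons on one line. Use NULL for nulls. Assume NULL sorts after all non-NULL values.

LEFT JOIN keeps every row from `products a`; unmatched rows get NULL for `products b`'s columns.
Matching on a.sku < b.sku. A NULL in a compared column never satisfies the condition.
Matched pairs: 3; unmatched a rows kept: 2.

(MT, 6, HP, 53); (MT, 18, HP, 53); (MT, 20, HP, 53); (NULL, 53, MT, NULL); (NULL, 55, NULL, NULL)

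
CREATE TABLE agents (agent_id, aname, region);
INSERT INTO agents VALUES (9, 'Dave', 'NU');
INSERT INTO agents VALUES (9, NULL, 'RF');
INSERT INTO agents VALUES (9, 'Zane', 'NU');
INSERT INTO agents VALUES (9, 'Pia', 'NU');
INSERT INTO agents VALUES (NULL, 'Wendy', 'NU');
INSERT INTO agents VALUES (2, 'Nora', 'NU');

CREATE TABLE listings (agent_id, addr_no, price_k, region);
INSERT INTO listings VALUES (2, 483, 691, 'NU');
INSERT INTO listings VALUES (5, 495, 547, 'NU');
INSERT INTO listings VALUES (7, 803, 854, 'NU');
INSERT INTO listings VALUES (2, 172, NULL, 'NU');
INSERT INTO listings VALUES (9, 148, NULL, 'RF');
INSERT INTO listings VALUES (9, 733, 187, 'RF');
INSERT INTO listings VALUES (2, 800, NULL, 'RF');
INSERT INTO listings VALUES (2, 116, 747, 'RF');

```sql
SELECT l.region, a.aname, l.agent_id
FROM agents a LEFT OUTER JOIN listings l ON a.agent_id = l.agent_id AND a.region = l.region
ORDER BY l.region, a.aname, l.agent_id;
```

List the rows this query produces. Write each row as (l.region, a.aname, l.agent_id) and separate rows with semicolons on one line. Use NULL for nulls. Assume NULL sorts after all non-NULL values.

(NU, Nora, 2); (NU, Nora, 2); (RF, NULL, 9); (RF, NULL, 9); (NULL, Dave, NULL); (NULL, Pia, NULL); (NULL, Wendy, NULL); (NULL, Zane, NULL)

LEFT JOIN keeps every row from `agents`; unmatched rows get NULL for `listings`'s columns.
Matching on a.agent_id = l.agent_id AND a.region = l.region. A NULL in a compared column never satisfies the condition.
Matched pairs: 4; unmatched a rows kept: 4.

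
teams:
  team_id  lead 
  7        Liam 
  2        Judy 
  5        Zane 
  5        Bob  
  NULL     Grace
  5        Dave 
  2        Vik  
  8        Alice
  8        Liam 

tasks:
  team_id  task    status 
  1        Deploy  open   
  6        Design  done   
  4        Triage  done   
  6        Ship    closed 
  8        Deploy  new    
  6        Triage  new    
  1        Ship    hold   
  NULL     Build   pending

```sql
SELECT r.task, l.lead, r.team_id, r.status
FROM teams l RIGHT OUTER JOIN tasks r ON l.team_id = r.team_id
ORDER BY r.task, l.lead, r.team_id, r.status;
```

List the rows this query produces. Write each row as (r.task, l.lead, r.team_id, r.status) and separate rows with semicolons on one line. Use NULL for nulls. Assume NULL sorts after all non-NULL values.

(Build, NULL, NULL, pending); (Deploy, Alice, 8, new); (Deploy, Liam, 8, new); (Deploy, NULL, 1, open); (Design, NULL, 6, done); (Ship, NULL, 1, hold); (Ship, NULL, 6, closed); (Triage, NULL, 4, done); (Triage, NULL, 6, new)

RIGHT JOIN keeps every row from `tasks`; unmatched rows get NULL for `teams`'s columns.
Matching on l.team_id = r.team_id. A NULL in a compared column never satisfies the condition.
- team_id=7: no matching r row.
- team_id=2: no matching r row.
- team_id=5: no matching r row.
- team_id=5: no matching r row.
- team_id=NULL: no matching r row.
- team_id=5: no matching r row.
- team_id=2: no matching r row.
- team_id=8: 1 matching r row(s), so 1 row(s) emitted.
- team_id=8: 1 matching r row(s), so 1 row(s) emitted.
- 7 row(s) from r found no l partner → padded with NULL.
After projecting and ordering:
r.task | l.lead | r.team_id | r.status
Build | NULL | NULL | pending
Deploy | Alice | 8 | new
Deploy | Liam | 8 | new
Deploy | NULL | 1 | open
Design | NULL | 6 | done
Ship | NULL | 1 | hold
Ship | NULL | 6 | closed
Triage | NULL | 4 | done
Triage | NULL | 6 | new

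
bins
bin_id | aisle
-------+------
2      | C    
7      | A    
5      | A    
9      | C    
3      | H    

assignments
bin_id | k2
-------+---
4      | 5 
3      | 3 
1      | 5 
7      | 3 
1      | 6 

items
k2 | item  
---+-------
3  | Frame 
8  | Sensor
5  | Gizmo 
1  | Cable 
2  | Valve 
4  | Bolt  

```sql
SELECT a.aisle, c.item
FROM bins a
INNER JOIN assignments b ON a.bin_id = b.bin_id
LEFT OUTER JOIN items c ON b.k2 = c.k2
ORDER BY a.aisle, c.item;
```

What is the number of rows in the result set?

Evaluate left to right. First `bins a INNER JOIN assignments b` on bin_id: 2 row(s).
Then LEFT JOIN `items c` on k2: each of those 2 rows is kept; rows whose b.k2 has no match in c get NULL for c's columns.
Result: 2 row(s).

2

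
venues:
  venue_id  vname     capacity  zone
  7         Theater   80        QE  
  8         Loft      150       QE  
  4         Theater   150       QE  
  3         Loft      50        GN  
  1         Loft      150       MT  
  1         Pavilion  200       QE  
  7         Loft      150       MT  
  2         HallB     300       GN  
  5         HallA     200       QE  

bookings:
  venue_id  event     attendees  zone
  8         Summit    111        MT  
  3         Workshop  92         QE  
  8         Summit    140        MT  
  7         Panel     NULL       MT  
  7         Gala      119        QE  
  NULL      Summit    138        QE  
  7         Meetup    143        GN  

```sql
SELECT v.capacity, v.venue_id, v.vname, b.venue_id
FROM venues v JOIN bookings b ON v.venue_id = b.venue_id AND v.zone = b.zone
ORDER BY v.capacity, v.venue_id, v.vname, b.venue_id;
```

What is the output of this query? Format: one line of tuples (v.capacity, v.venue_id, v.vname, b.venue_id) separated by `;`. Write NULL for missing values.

INNER JOIN keeps only pairs where the ON condition holds.
Matching on v.venue_id = b.venue_id AND v.zone = b.zone. A NULL in a compared column never satisfies the condition.
- v (venue_id=7, zone=QE) pairs with 1 row(s) of b.
- v (venue_id=8, zone=QE) has no partner → excluded.
- v (venue_id=4, zone=QE) has no partner → excluded.
- v (venue_id=3, zone=GN) has no partner → excluded.
- v (venue_id=1, zone=MT) has no partner → excluded.
- v (venue_id=1, zone=QE) has no partner → excluded.
- v (venue_id=7, zone=MT) pairs with 1 row(s) of b.
- v (venue_id=2, zone=GN) has no partner → excluded.
- v (venue_id=5, zone=QE) has no partner → excluded.
After projecting and ordering:
v.capacity | v.venue_id | v.vname | b.venue_id
80 | 7 | Theater | 7
150 | 7 | Loft | 7

(80, 7, Theater, 7); (150, 7, Loft, 7)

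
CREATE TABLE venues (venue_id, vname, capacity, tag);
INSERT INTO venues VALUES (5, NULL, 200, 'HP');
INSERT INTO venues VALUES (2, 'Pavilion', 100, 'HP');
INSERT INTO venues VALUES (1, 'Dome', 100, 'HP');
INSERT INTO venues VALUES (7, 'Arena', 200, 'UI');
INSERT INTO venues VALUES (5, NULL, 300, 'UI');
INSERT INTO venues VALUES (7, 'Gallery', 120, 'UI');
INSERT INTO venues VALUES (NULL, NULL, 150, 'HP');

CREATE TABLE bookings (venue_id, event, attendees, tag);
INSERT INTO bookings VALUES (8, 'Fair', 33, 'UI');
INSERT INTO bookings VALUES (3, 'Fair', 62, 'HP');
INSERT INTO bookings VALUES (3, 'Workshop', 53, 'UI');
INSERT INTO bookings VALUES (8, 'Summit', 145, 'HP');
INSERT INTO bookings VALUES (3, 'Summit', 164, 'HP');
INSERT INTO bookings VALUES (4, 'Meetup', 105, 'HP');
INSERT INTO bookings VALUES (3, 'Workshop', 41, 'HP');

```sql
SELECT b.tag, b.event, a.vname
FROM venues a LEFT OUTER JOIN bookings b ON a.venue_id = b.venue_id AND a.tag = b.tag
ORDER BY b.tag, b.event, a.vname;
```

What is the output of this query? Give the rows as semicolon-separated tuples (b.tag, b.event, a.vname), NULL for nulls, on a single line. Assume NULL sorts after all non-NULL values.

LEFT JOIN keeps every row from `venues`; unmatched rows get NULL for `bookings`'s columns.
Matching on a.venue_id = b.venue_id AND a.tag = b.tag. A NULL in a compared column never satisfies the condition.
- venue_id=5, tag=HP: no b row matches, row kept with b columns NULL.
- venue_id=2, tag=HP: no b row matches, row kept with b columns NULL.
- venue_id=1, tag=HP: no b row matches, row kept with b columns NULL.
- venue_id=7, tag=UI: no b row matches, row kept with b columns NULL.
- venue_id=5, tag=UI: no b row matches, row kept with b columns NULL.
- venue_id=7, tag=UI: no b row matches, row kept with b columns NULL.
- venue_id=NULL, tag=HP: no b row matches, row kept with b columns NULL.
After projecting and ordering:
b.tag | b.event | a.vname
NULL | NULL | Arena
NULL | NULL | Dome
NULL | NULL | Gallery
NULL | NULL | Pavilion
NULL | NULL | NULL
NULL | NULL | NULL
NULL | NULL | NULL

(NULL, NULL, Arena); (NULL, NULL, Dome); (NULL, NULL, Gallery); (NULL, NULL, Pavilion); (NULL, NULL, NULL); (NULL, NULL, NULL); (NULL, NULL, NULL)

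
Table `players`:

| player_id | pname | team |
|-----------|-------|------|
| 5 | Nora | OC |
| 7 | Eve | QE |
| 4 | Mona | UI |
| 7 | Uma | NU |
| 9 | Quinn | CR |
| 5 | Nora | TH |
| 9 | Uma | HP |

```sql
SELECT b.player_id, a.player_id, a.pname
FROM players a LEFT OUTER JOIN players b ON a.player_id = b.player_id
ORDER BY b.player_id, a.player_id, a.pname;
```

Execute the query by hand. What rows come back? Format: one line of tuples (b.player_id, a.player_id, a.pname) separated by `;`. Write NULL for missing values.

LEFT JOIN keeps every row from `players a`; unmatched rows get NULL for `players b`'s columns.
Matching on a.player_id = b.player_id.
Matched pairs: 13; unmatched a rows kept: 0.

(4, 4, Mona); (5, 5, Nora); (5, 5, Nora); (5, 5, Nora); (5, 5, Nora); (7, 7, Eve); (7, 7, Eve); (7, 7, Uma); (7, 7, Uma); (9, 9, Quinn); (9, 9, Quinn); (9, 9, Uma); (9, 9, Uma)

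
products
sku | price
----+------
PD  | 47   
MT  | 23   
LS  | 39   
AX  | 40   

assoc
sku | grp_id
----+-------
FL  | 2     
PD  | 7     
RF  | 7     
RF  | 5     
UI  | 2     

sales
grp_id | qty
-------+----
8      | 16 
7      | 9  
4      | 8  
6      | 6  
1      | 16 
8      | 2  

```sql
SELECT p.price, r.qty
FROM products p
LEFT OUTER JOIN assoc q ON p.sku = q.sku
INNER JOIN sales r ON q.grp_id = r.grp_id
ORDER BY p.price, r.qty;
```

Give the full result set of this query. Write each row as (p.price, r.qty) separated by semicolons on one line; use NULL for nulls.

(47, 9)

Joins associate left-to-right: products LEFT JOIN assoc on sku gives 4 intermediate row(s).
Then INNER JOIN `sales r` on grp_id: keep only rows whose q.grp_id appears in r.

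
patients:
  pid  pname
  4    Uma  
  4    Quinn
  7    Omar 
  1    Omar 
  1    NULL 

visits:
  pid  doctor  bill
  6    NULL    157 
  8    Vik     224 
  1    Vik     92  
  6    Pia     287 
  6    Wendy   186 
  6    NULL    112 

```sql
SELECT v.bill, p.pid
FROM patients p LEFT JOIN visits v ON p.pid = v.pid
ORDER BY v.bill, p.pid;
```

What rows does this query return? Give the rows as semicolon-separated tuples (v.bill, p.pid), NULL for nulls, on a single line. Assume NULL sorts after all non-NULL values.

LEFT JOIN keeps every row from `patients`; unmatched rows get NULL for `visits`'s columns.
Matching on p.pid = v.pid.
- pid=4: no v row matches, row kept with v columns NULL.
- pid=4: no v row matches, row kept with v columns NULL.
- pid=7: no v row matches, row kept with v columns NULL.
- pid=1: 1 matching v row(s), so 1 row(s) emitted.
- pid=1: 1 matching v row(s), so 1 row(s) emitted.
After projecting and ordering:
v.bill | p.pid
92 | 1
92 | 1
NULL | 4
NULL | 4
NULL | 7

(92, 1); (92, 1); (NULL, 4); (NULL, 4); (NULL, 7)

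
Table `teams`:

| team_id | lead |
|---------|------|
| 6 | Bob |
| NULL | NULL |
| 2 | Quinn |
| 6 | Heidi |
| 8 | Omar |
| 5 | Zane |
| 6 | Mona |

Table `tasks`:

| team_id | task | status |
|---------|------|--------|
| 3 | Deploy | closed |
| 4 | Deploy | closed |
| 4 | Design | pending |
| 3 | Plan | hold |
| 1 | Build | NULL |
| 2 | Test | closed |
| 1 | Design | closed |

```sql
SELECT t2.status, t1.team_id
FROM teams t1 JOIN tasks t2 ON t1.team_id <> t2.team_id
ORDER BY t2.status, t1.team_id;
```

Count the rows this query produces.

INNER JOIN keeps only pairs where the ON condition holds.
Matching on t1.team_id <> t2.team_id. A NULL in a compared column never satisfies the condition.
- t1 row (team_id=6): matches 7 t2 row(s) → 7 output row(s).
- t1 row (team_id=NULL): no match → dropped.
- t1 row (team_id=2): matches 6 t2 row(s) → 6 output row(s).
- t1 row (team_id=6): matches 7 t2 row(s) → 7 output row(s).
- t1 row (team_id=8): matches 7 t2 row(s) → 7 output row(s).
- t1 row (team_id=5): matches 7 t2 row(s) → 7 output row(s).
- t1 row (team_id=6): matches 7 t2 row(s) → 7 output row(s).
Total: 41 rows.

41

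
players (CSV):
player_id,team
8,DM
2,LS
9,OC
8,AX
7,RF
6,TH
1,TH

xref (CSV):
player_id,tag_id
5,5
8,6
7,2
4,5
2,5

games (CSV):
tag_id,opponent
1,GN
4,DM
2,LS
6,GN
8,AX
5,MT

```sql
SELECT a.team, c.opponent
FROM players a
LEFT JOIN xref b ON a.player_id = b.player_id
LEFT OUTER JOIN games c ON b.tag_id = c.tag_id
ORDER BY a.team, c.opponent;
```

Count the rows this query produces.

Joins associate left-to-right: players LEFT JOIN xref on player_id gives 7 intermediate row(s).
Then LEFT JOIN `games c` on tag_id: each of those 7 rows is kept; rows whose b.tag_id has no match in c get NULL for c's columns.
Result: 7 row(s).

7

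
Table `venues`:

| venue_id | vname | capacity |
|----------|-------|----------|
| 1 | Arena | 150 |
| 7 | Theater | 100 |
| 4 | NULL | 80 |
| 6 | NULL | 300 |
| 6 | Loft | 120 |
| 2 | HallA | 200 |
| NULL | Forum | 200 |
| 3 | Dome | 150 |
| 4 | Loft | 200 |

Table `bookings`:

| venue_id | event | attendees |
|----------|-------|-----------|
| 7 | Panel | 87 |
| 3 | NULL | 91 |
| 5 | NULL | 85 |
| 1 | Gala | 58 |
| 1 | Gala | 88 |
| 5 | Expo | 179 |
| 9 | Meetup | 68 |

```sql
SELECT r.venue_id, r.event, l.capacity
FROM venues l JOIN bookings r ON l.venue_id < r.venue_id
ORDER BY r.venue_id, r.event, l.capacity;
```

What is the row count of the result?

INNER JOIN keeps only pairs where the ON condition holds.
Matching on l.venue_id < r.venue_id. A NULL in a compared column never satisfies the condition.
Matched pairs: 27.
Total: 27 rows.

27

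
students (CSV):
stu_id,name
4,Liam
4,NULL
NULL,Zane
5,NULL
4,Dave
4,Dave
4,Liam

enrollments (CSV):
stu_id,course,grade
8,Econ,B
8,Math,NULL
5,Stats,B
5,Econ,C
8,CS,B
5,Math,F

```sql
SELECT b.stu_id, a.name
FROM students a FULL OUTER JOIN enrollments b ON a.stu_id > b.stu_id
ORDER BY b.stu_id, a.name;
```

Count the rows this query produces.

FULL OUTER JOIN keeps every row from both sides; unmatched rows get NULL for the other side's columns.
Matching on a.stu_id > b.stu_id. A NULL in a compared column never satisfies the condition.
- stu_id=4: no b row matches, row kept with b columns NULL.
- stu_id=4: no b row matches, row kept with b columns NULL.
- stu_id=NULL: no b row matches, row kept with b columns NULL.
- stu_id=5: no b row matches, row kept with b columns NULL.
- stu_id=4: no b row matches, row kept with b columns NULL.
- stu_id=4: no b row matches, row kept with b columns NULL.
- stu_id=4: no b row matches, row kept with b columns NULL.
- 6 b row(s) had no a match → kept, a columns NULL.
Total: 0 matched + 13 padded = 13 rows.

13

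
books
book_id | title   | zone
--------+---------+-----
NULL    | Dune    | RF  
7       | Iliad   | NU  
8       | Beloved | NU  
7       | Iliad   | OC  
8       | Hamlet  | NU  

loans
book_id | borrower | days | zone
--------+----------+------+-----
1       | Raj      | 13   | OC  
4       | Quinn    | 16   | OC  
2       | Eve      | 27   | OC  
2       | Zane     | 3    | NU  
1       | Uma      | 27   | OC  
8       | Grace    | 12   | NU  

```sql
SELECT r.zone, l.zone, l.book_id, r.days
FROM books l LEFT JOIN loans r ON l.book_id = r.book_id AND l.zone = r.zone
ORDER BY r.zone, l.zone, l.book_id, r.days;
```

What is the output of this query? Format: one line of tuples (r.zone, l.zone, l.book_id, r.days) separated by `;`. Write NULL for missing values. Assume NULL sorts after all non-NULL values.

(NU, NU, 8, 12); (NU, NU, 8, 12); (NULL, NU, 7, NULL); (NULL, OC, 7, NULL); (NULL, RF, NULL, NULL)

LEFT JOIN keeps every row from `books`; unmatched rows get NULL for `loans`'s columns.
Matching on l.book_id = r.book_id AND l.zone = r.zone. A NULL in a compared column never satisfies the condition.
Matched pairs: 2; unmatched l rows kept: 3.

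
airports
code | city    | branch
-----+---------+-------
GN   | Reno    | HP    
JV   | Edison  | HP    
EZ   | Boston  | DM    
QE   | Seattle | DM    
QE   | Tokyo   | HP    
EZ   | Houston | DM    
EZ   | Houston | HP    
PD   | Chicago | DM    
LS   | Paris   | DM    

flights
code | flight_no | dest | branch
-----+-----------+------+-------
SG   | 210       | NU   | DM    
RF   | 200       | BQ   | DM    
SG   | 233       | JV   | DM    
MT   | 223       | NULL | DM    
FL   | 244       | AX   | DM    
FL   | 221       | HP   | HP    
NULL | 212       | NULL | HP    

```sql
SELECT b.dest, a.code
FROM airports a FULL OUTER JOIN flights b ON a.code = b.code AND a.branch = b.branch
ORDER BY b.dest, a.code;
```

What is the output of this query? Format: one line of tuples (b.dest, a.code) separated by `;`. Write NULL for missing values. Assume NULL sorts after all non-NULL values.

FULL OUTER JOIN keeps every row from both sides; unmatched rows get NULL for the other side's columns.
Matching on a.code = b.code AND a.branch = b.branch. A NULL in a compared column never satisfies the condition.
- a[0] code=GN, branch=HP → no match; kept with NULLs on the b side.
- a[1] code=JV, branch=HP → no match; kept with NULLs on the b side.
- a[2] code=EZ, branch=DM → no match; kept with NULLs on the b side.
- a[3] code=QE, branch=DM → no match; kept with NULLs on the b side.
- a[4] code=QE, branch=HP → no match; kept with NULLs on the b side.
- a[5] code=EZ, branch=DM → no match; kept with NULLs on the b side.
- a[6] code=EZ, branch=HP → no match; kept with NULLs on the b side.
- a[7] code=PD, branch=DM → no match; kept with NULLs on the b side.
- a[8] code=LS, branch=DM → no match; kept with NULLs on the b side.
- 7 b row(s) had no a match → kept, a columns NULL.

(AX, NULL); (BQ, NULL); (HP, NULL); (JV, NULL); (NU, NULL); (NULL, EZ); (NULL, EZ); (NULL, EZ); (NULL, GN); (NULL, JV); (NULL, LS); (NULL, PD); (NULL, QE); (NULL, QE); (NULL, NULL); (NULL, NULL)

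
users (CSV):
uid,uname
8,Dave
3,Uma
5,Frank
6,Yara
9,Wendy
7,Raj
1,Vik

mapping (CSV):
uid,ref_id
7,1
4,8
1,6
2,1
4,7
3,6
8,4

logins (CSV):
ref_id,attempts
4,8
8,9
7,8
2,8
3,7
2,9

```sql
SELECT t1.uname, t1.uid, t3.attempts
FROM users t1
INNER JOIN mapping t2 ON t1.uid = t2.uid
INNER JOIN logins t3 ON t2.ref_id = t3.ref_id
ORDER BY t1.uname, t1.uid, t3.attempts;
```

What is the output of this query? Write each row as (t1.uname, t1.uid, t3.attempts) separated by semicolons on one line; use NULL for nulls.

Joins associate left-to-right: users INNER JOIN mapping on uid gives 4 intermediate row(s).
Then INNER JOIN `logins t3` on ref_id: keep only rows whose t2.ref_id appears in t3.

(Dave, 8, 8)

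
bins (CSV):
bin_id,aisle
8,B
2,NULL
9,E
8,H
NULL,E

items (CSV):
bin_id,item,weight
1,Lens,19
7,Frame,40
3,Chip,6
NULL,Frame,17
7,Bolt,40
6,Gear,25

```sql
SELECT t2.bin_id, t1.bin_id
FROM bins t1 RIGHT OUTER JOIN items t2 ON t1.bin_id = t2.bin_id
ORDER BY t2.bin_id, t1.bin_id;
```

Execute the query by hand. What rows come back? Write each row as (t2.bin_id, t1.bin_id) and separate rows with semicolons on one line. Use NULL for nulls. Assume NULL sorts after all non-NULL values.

RIGHT JOIN keeps every row from `items`; unmatched rows get NULL for `bins`'s columns.
Matching on t1.bin_id = t2.bin_id. A NULL in a compared column never satisfies the condition.
- t1 (bin_id=8) has no partner in t2.
- t1 (bin_id=2) has no partner in t2.
- t1 (bin_id=9) has no partner in t2.
- t1 (bin_id=8) has no partner in t2.
- t1 (bin_id=NULL) has no partner in t2.
- 6 row(s) from t2 found no t1 partner → padded with NULL.
After projecting and ordering:
t2.bin_id | t1.bin_id
1 | NULL
3 | NULL
6 | NULL
7 | NULL
7 | NULL
NULL | NULL

(1, NULL); (3, NULL); (6, NULL); (7, NULL); (7, NULL); (NULL, NULL)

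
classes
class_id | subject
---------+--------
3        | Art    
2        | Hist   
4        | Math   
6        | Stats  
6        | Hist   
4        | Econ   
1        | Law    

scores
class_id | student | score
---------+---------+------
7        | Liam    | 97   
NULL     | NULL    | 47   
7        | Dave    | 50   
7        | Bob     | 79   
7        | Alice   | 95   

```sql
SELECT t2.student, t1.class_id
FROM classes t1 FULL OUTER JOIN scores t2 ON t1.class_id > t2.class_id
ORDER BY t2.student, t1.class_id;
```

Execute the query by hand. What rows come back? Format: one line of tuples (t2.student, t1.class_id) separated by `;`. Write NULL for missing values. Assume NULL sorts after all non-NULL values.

FULL OUTER JOIN keeps every row from both sides; unmatched rows get NULL for the other side's columns.
Matching on t1.class_id > t2.class_id. A NULL in a compared column never satisfies the condition.
- t1 (class_id=3) has no partner → padded with NULL.
- t1 (class_id=2) has no partner → padded with NULL.
- t1 (class_id=4) has no partner → padded with NULL.
- t1 (class_id=6) has no partner → padded with NULL.
- t1 (class_id=6) has no partner → padded with NULL.
- t1 (class_id=4) has no partner → padded with NULL.
- t1 (class_id=1) has no partner → padded with NULL.
- plus 5 unmatched t2 row(s), each kept with NULL t1 columns.

(Alice, NULL); (Bob, NULL); (Dave, NULL); (Liam, NULL); (NULL, 1); (NULL, 2); (NULL, 3); (NULL, 4); (NULL, 4); (NULL, 6); (NULL, 6); (NULL, NULL)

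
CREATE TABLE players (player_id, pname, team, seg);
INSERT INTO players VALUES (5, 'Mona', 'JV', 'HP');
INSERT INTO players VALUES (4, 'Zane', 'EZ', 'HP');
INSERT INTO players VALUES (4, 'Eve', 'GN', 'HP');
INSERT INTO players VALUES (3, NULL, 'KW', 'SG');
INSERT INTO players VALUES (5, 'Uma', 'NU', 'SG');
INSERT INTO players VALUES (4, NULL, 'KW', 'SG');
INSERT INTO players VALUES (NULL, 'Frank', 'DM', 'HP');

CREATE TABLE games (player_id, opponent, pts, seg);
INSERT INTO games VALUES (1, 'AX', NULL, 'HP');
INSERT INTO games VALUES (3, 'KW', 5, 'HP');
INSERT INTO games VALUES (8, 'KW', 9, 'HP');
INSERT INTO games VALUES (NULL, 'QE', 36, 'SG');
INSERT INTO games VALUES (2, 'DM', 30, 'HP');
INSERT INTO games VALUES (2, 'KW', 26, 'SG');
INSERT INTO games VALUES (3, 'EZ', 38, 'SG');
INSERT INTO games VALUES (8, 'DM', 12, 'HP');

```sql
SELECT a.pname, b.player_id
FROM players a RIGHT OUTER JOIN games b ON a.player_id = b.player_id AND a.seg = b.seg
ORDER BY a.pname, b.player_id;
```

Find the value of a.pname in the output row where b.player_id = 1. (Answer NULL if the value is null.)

NULL

RIGHT JOIN keeps every row from `games`; unmatched rows get NULL for `players`'s columns.
Matching on a.player_id = b.player_id AND a.seg = b.seg. A NULL in a compared column never satisfies the condition.
- a row (player_id=5, seg=HP): no match.
- a row (player_id=4, seg=HP): no match.
- a row (player_id=4, seg=HP): no match.
- a row (player_id=3, seg=SG): matches 1 b row(s) → 1 output row(s).
- a row (player_id=5, seg=SG): no match.
- a row (player_id=4, seg=SG): no match.
- a row (player_id=NULL, seg=HP): no match.
- plus 7 unmatched b row(s), each kept with NULL a columns.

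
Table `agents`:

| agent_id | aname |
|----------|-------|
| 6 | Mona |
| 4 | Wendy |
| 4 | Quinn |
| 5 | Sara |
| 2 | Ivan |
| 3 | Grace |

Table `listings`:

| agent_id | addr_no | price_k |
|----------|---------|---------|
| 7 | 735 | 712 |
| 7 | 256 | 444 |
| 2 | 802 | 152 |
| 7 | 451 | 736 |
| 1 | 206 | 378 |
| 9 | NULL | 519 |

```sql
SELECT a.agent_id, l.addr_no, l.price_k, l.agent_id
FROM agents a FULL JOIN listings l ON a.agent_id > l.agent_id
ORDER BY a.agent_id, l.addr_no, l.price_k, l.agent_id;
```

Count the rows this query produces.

FULL OUTER JOIN keeps every row from both sides; unmatched rows get NULL for the other side's columns.
Matching on a.agent_id > l.agent_id.
Matched pairs: 11; unmatched a rows kept: 0; unmatched l rows kept: 4.
Total: 11 matched + 4 padded = 15 rows.

15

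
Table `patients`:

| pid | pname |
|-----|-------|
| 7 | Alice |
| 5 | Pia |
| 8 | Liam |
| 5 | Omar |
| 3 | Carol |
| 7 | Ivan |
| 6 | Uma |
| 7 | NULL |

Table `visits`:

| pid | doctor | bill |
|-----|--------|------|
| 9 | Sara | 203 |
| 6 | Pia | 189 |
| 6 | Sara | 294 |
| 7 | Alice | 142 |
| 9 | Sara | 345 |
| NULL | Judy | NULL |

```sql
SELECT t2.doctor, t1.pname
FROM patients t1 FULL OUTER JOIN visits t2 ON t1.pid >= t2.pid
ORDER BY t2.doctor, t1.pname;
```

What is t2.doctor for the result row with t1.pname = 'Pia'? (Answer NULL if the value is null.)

FULL OUTER JOIN keeps every row from both sides; unmatched rows get NULL for the other side's columns.
Matching on t1.pid >= t2.pid. A NULL in a compared column never satisfies the condition.
Matched pairs: 14; unmatched t1 rows kept: 3; unmatched t2 rows kept: 3.

NULL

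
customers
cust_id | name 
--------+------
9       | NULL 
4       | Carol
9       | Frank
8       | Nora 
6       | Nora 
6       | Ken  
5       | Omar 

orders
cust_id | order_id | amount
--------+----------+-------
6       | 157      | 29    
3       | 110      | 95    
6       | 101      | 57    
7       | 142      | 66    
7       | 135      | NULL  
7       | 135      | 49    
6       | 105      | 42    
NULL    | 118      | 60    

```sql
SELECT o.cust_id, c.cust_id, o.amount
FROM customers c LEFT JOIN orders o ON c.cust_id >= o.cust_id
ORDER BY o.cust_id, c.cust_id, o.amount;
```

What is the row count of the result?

31

LEFT JOIN keeps every row from `customers`; unmatched rows get NULL for `orders`'s columns.
Matching on c.cust_id >= o.cust_id. A NULL in a compared column never satisfies the condition.
Matched pairs: 31; unmatched c rows kept: 0.
Total: 31 rows.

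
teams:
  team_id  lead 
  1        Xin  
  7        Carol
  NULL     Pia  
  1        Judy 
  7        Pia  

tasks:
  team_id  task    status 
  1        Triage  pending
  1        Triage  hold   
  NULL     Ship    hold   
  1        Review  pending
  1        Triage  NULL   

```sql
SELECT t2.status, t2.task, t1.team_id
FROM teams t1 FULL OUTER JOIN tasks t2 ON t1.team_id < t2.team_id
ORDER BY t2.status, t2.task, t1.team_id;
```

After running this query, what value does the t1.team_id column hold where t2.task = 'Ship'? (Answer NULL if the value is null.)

NULL

FULL OUTER JOIN keeps every row from both sides; unmatched rows get NULL for the other side's columns.
Matching on t1.team_id < t2.team_id. A NULL in a compared column never satisfies the condition.
Matched pairs: 0; unmatched t1 rows kept: 5; unmatched t2 rows kept: 5.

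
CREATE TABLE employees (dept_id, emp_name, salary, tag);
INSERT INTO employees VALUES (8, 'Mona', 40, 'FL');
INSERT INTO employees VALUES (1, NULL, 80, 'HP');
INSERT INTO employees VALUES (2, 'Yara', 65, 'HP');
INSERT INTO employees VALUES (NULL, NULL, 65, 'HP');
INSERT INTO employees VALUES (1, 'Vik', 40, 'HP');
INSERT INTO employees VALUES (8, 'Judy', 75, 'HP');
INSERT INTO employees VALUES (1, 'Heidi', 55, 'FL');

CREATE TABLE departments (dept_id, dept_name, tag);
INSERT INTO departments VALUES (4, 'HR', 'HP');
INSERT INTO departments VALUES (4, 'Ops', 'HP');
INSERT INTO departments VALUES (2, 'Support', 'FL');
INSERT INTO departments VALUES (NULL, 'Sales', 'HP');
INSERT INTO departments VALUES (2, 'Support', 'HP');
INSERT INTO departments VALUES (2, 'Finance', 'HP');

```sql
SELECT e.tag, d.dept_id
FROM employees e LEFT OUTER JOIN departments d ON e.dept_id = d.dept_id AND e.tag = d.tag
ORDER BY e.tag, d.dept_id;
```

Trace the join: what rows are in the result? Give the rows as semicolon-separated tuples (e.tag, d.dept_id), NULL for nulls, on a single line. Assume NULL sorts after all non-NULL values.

(FL, NULL); (FL, NULL); (HP, 2); (HP, 2); (HP, NULL); (HP, NULL); (HP, NULL); (HP, NULL)

LEFT JOIN keeps every row from `employees`; unmatched rows get NULL for `departments`'s columns.
Matching on e.dept_id = d.dept_id AND e.tag = d.tag. A NULL in a compared column never satisfies the condition.
- dept_id=8, tag=FL: no d row matches, row kept with d columns NULL.
- dept_id=1, tag=HP: no d row matches, row kept with d columns NULL.
- dept_id=2, tag=HP: 2 matching d row(s), so 2 row(s) emitted.
- dept_id=NULL, tag=HP: no d row matches, row kept with d columns NULL.
- dept_id=1, tag=HP: no d row matches, row kept with d columns NULL.
- dept_id=8, tag=HP: no d row matches, row kept with d columns NULL.
- dept_id=1, tag=FL: no d row matches, row kept with d columns NULL.
After projecting and ordering:
e.tag | d.dept_id
FL | NULL
FL | NULL
HP | 2
HP | 2
HP | NULL
HP | NULL
HP | NULL
HP | NULL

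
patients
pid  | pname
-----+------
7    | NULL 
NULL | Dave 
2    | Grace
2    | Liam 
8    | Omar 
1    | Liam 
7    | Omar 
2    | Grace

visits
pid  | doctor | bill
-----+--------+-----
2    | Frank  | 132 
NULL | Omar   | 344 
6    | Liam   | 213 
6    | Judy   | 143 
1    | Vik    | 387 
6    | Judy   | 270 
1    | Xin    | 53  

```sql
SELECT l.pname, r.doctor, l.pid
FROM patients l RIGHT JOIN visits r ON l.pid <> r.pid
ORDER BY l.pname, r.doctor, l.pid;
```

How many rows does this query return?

RIGHT JOIN keeps every row from `visits`; unmatched rows get NULL for `patients`'s columns.
Matching on l.pid <> r.pid. A NULL in a compared column never satisfies the condition.
Matched pairs: 37; unmatched r rows kept: 1.
Total: 37 matched + 1 padded = 38 rows.

38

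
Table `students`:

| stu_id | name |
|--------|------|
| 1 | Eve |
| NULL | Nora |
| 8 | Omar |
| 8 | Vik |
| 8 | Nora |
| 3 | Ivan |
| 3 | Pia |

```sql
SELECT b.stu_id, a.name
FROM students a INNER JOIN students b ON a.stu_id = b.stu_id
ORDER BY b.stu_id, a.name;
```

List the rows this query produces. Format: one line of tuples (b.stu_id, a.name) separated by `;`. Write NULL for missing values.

INNER JOIN keeps only pairs where the ON condition holds.
Matching on a.stu_id = b.stu_id. A NULL in a compared column never satisfies the condition.
- a (stu_id=1) pairs with 1 row(s) of b.
- a (stu_id=NULL) has no partner → excluded.
- a (stu_id=8) pairs with 3 row(s) of b.
- a (stu_id=8) pairs with 3 row(s) of b.
- a (stu_id=8) pairs with 3 row(s) of b.
- a (stu_id=3) pairs with 2 row(s) of b.
- a (stu_id=3) pairs with 2 row(s) of b.

(1, Eve); (3, Ivan); (3, Ivan); (3, Pia); (3, Pia); (8, Nora); (8, Nora); (8, Nora); (8, Omar); (8, Omar); (8, Omar); (8, Vik); (8, Vik); (8, Vik)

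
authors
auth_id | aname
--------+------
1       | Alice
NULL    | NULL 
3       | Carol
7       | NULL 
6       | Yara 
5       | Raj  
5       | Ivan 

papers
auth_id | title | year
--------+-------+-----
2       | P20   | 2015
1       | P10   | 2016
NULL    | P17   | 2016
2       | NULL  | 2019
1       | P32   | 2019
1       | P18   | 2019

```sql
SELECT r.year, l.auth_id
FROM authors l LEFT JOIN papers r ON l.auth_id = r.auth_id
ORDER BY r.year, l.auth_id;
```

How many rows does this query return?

LEFT JOIN keeps every row from `authors`; unmatched rows get NULL for `papers`'s columns.
Matching on l.auth_id = r.auth_id. A NULL in a compared column never satisfies the condition.
Matched pairs: 3; unmatched l rows kept: 6.
Total: 3 matched + 6 padded = 9 rows.

9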